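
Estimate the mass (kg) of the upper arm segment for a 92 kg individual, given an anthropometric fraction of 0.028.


m_segment = body_mass * fraction
m_segment = 92 * 0.028
m_segment = 2.5760


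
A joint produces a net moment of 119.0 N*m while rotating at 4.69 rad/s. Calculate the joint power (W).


P = M * omega
P = 119.0 * 4.69
P = 558.1100


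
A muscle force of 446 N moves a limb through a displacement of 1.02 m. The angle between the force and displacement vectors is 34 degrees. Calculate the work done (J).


W = F * d * cos(theta)
theta = 34 deg = 0.5934 rad
cos(theta) = 0.8290
W = 446 * 1.02 * 0.8290
W = 377.1458


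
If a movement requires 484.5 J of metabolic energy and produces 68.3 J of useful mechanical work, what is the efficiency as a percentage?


eta = (W_mech / E_meta) * 100
eta = (68.3 / 484.5) * 100
ratio = 0.1410
eta = 14.0970


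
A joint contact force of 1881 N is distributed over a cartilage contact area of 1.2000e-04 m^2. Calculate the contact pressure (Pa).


P = F / A
P = 1881 / 1.2000e-04
P = 1.5675e+07


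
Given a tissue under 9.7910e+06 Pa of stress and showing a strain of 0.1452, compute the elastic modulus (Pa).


E = stress / strain
E = 9.7910e+06 / 0.1452
E = 6.7431e+07


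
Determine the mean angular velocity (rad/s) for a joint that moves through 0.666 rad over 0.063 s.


omega = delta_theta / delta_t
omega = 0.666 / 0.063
omega = 10.5714


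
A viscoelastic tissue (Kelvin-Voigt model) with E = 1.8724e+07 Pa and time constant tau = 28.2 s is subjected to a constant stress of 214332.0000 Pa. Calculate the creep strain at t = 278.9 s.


epsilon(t) = (sigma/E) * (1 - exp(-t/tau))
sigma/E = 214332.0000 / 1.8724e+07 = 0.0114
exp(-t/tau) = exp(-278.9 / 28.2) = 5.0675e-05
epsilon = 0.0114 * (1 - 5.0675e-05)
epsilon = 0.0114


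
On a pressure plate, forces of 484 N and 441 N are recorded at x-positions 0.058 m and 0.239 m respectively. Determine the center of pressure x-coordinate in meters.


COP_x = (F1*x1 + F2*x2) / (F1 + F2)
COP_x = (484*0.058 + 441*0.239) / (484 + 441)
Numerator = 133.4710
Denominator = 925
COP_x = 0.1443


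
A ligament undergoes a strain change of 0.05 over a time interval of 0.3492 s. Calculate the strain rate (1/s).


strain_rate = delta_strain / delta_t
strain_rate = 0.05 / 0.3492
strain_rate = 0.1432


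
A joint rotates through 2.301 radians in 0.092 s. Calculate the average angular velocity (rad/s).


omega = delta_theta / delta_t
omega = 2.301 / 0.092
omega = 25.0109


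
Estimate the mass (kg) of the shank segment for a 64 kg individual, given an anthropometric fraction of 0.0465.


m_segment = body_mass * fraction
m_segment = 64 * 0.0465
m_segment = 2.9760


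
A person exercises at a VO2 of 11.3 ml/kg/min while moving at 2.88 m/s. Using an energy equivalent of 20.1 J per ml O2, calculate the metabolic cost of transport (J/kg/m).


Power per kg = VO2 * 20.1 / 60
Power per kg = 11.3 * 20.1 / 60 = 3.7855 W/kg
Cost = power_per_kg / speed
Cost = 3.7855 / 2.88
Cost = 1.3144


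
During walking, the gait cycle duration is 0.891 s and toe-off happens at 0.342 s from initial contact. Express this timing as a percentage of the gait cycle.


pct = (event_time / cycle_time) * 100
pct = (0.342 / 0.891) * 100
ratio = 0.3838
pct = 38.3838


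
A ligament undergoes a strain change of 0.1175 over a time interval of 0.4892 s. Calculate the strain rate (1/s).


strain_rate = delta_strain / delta_t
strain_rate = 0.1175 / 0.4892
strain_rate = 0.2402


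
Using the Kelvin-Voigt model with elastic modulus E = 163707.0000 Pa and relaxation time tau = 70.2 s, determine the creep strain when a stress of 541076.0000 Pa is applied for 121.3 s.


epsilon(t) = (sigma/E) * (1 - exp(-t/tau))
sigma/E = 541076.0000 / 163707.0000 = 3.3051
exp(-t/tau) = exp(-121.3 / 70.2) = 0.1777
epsilon = 3.3051 * (1 - 0.1777)
epsilon = 2.7180


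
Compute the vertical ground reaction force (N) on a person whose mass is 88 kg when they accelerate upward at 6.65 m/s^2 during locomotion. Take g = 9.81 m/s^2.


GRF = m * (g + a)
GRF = 88 * (9.81 + 6.65)
GRF = 88 * 16.4600
GRF = 1448.4800


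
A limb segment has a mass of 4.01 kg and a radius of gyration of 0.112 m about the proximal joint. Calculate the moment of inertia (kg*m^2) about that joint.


I = m * k^2
I = 4.01 * 0.112^2
k^2 = 0.0125
I = 0.0503


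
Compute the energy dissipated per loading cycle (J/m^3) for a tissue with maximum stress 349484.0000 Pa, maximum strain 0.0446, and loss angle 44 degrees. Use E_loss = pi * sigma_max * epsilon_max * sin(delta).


E_loss = pi * sigma_max * epsilon_max * sin(delta)
delta = 44 deg = 0.7679 rad
sin(delta) = 0.6947
E_loss = pi * 349484.0000 * 0.0446 * 0.6947
E_loss = 34016.0047


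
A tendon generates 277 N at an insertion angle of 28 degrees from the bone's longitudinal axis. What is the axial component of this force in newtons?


F_eff = F_tendon * cos(theta)
theta = 28 deg = 0.4887 rad
cos(theta) = 0.8829
F_eff = 277 * 0.8829
F_eff = 244.5765


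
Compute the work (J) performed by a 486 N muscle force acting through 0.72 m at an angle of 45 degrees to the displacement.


W = F * d * cos(theta)
theta = 45 deg = 0.7854 rad
cos(theta) = 0.7071
W = 486 * 0.72 * 0.7071
W = 247.4308


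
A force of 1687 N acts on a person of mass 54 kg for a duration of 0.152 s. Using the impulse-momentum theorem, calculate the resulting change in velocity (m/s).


J = F * dt = 1687 * 0.152 = 256.4240 N*s
delta_v = J / m
delta_v = 256.4240 / 54
delta_v = 4.7486


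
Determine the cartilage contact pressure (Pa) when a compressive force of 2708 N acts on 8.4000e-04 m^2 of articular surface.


P = F / A
P = 2708 / 8.4000e-04
P = 3.2238e+06


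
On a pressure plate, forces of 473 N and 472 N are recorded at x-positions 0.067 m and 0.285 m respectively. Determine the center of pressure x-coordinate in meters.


COP_x = (F1*x1 + F2*x2) / (F1 + F2)
COP_x = (473*0.067 + 472*0.285) / (473 + 472)
Numerator = 166.2110
Denominator = 945
COP_x = 0.1759


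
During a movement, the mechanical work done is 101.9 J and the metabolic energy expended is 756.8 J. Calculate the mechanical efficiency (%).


eta = (W_mech / E_meta) * 100
eta = (101.9 / 756.8) * 100
ratio = 0.1346
eta = 13.4646


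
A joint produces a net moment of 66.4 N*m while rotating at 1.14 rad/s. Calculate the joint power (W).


P = M * omega
P = 66.4 * 1.14
P = 75.6960


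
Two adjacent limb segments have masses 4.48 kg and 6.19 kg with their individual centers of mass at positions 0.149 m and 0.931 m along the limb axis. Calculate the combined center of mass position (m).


COM = (m1*x1 + m2*x2) / (m1 + m2)
COM = (4.48*0.149 + 6.19*0.931) / (4.48 + 6.19)
Numerator = 6.4304
Denominator = 10.6700
COM = 0.6027


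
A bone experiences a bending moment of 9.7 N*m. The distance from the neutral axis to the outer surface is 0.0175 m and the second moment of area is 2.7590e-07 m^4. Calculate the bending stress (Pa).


sigma = M * c / I
sigma = 9.7 * 0.0175 / 2.7590e-07
M * c = 0.1698
sigma = 615259.1519


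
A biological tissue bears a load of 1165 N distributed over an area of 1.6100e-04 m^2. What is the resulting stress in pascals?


stress = F / A
stress = 1165 / 1.6100e-04
stress = 7.2360e+06


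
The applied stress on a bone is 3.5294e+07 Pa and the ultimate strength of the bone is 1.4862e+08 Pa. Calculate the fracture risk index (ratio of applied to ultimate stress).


FRI = applied / ultimate
FRI = 3.5294e+07 / 1.4862e+08
FRI = 0.2375


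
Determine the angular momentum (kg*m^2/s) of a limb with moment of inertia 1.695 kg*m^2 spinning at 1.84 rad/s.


L = I * omega
L = 1.695 * 1.84
L = 3.1188


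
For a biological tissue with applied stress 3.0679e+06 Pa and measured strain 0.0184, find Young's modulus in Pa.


E = stress / strain
E = 3.0679e+06 / 0.0184
E = 1.6673e+08


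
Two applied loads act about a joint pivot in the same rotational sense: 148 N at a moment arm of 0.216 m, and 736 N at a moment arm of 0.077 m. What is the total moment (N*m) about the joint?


M = F1 * d1 + F2 * d2
M = 148 * 0.216 + 736 * 0.077
M = 31.9680 + 56.6720
M = 88.6400


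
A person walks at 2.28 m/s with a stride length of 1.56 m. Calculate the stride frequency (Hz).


f = v / stride_length
f = 2.28 / 1.56
f = 1.4615


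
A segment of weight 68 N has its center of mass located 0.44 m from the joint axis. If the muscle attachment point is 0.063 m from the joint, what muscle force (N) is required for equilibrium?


F_muscle = W * d_load / d_muscle
F_muscle = 68 * 0.44 / 0.063
Numerator = 29.9200
F_muscle = 474.9206


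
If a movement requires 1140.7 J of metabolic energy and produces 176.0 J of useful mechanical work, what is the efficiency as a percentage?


eta = (W_mech / E_meta) * 100
eta = (176.0 / 1140.7) * 100
ratio = 0.1543
eta = 15.4291


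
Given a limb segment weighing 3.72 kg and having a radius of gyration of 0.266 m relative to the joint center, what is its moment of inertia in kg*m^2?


I = m * k^2
I = 3.72 * 0.266^2
k^2 = 0.0708
I = 0.2632


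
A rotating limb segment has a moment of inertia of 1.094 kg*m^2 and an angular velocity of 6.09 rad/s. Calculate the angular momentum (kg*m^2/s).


L = I * omega
L = 1.094 * 6.09
L = 6.6625


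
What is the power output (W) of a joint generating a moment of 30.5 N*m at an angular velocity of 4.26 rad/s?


P = M * omega
P = 30.5 * 4.26
P = 129.9300


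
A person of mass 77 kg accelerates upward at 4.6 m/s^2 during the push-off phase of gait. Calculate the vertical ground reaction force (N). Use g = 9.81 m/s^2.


GRF = m * (g + a)
GRF = 77 * (9.81 + 4.6)
GRF = 77 * 14.4100
GRF = 1109.5700


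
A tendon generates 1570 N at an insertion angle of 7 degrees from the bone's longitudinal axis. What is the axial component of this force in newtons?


F_eff = F_tendon * cos(theta)
theta = 7 deg = 0.1222 rad
cos(theta) = 0.9925
F_eff = 1570 * 0.9925
F_eff = 1558.2975


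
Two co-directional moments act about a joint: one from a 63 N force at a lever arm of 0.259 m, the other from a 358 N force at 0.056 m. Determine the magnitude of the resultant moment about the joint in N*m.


M = F1 * d1 + F2 * d2
M = 63 * 0.259 + 358 * 0.056
M = 16.3170 + 20.0480
M = 36.3650


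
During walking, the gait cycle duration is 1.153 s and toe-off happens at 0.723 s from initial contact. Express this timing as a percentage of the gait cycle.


pct = (event_time / cycle_time) * 100
pct = (0.723 / 1.153) * 100
ratio = 0.6271
pct = 62.7060


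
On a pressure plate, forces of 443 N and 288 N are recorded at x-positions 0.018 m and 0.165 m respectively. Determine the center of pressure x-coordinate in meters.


COP_x = (F1*x1 + F2*x2) / (F1 + F2)
COP_x = (443*0.018 + 288*0.165) / (443 + 288)
Numerator = 55.4940
Denominator = 731
COP_x = 0.0759


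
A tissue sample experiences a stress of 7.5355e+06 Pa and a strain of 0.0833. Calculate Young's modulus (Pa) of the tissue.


E = stress / strain
E = 7.5355e+06 / 0.0833
E = 9.0462e+07


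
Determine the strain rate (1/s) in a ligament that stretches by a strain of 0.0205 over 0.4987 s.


strain_rate = delta_strain / delta_t
strain_rate = 0.0205 / 0.4987
strain_rate = 0.0411


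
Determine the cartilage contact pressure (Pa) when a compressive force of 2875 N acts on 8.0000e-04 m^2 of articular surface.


P = F / A
P = 2875 / 8.0000e-04
P = 3.5938e+06


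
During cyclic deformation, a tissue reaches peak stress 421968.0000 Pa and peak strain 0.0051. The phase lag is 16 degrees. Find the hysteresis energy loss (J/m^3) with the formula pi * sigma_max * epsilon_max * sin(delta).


E_loss = pi * sigma_max * epsilon_max * sin(delta)
delta = 16 deg = 0.2793 rad
sin(delta) = 0.2756
E_loss = pi * 421968.0000 * 0.0051 * 0.2756
E_loss = 1863.5354


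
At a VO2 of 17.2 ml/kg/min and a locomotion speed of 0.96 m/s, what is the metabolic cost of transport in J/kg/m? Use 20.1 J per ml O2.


Power per kg = VO2 * 20.1 / 60
Power per kg = 17.2 * 20.1 / 60 = 5.7620 W/kg
Cost = power_per_kg / speed
Cost = 5.7620 / 0.96
Cost = 6.0021


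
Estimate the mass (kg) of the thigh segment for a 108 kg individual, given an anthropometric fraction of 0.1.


m_segment = body_mass * fraction
m_segment = 108 * 0.1
m_segment = 10.8000


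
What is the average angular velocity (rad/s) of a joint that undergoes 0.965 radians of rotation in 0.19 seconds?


omega = delta_theta / delta_t
omega = 0.965 / 0.19
omega = 5.0789


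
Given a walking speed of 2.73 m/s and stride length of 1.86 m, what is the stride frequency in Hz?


f = v / stride_length
f = 2.73 / 1.86
f = 1.4677


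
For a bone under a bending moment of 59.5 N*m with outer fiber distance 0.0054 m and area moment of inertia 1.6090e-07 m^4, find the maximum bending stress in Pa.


sigma = M * c / I
sigma = 59.5 * 0.0054 / 1.6090e-07
M * c = 0.3213
sigma = 1.9969e+06


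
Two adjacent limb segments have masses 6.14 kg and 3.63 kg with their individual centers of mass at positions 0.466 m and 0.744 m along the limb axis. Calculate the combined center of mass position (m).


COM = (m1*x1 + m2*x2) / (m1 + m2)
COM = (6.14*0.466 + 3.63*0.744) / (6.14 + 3.63)
Numerator = 5.5620
Denominator = 9.7700
COM = 0.5693


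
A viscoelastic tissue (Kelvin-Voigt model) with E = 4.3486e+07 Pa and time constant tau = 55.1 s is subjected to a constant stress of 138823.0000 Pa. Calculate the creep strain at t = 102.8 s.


epsilon(t) = (sigma/E) * (1 - exp(-t/tau))
sigma/E = 138823.0000 / 4.3486e+07 = 0.0032
exp(-t/tau) = exp(-102.8 / 55.1) = 0.1548
epsilon = 0.0032 * (1 - 0.1548)
epsilon = 0.0027


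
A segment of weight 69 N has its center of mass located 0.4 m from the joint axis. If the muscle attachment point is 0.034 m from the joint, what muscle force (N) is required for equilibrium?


F_muscle = W * d_load / d_muscle
F_muscle = 69 * 0.4 / 0.034
Numerator = 27.6000
F_muscle = 811.7647


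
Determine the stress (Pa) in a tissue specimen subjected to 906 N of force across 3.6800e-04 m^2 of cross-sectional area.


stress = F / A
stress = 906 / 3.6800e-04
stress = 2.4620e+06


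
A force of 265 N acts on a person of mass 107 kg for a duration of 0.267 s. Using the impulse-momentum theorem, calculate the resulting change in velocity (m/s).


J = F * dt = 265 * 0.267 = 70.7550 N*s
delta_v = J / m
delta_v = 70.7550 / 107
delta_v = 0.6613


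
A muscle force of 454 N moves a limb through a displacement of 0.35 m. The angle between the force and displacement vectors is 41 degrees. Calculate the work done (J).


W = F * d * cos(theta)
theta = 41 deg = 0.7156 rad
cos(theta) = 0.7547
W = 454 * 0.35 * 0.7547
W = 119.9234


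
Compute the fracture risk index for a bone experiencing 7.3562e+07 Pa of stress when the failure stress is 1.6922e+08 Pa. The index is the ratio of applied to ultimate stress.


FRI = applied / ultimate
FRI = 7.3562e+07 / 1.6922e+08
FRI = 0.4347


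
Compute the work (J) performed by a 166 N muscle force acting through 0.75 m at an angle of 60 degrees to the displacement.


W = F * d * cos(theta)
theta = 60 deg = 1.0472 rad
cos(theta) = 0.5000
W = 166 * 0.75 * 0.5000
W = 62.2500


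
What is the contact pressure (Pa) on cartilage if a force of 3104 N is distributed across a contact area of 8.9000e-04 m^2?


P = F / A
P = 3104 / 8.9000e-04
P = 3.4876e+06


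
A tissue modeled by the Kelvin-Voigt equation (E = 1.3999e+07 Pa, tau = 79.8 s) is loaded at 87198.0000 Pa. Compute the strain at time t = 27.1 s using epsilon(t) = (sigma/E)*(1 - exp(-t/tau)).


epsilon(t) = (sigma/E) * (1 - exp(-t/tau))
sigma/E = 87198.0000 / 1.3999e+07 = 0.0062
exp(-t/tau) = exp(-27.1 / 79.8) = 0.7121
epsilon = 0.0062 * (1 - 0.7121)
epsilon = 0.0018


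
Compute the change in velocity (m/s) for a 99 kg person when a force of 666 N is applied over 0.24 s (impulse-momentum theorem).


J = F * dt = 666 * 0.24 = 159.8400 N*s
delta_v = J / m
delta_v = 159.8400 / 99
delta_v = 1.6145


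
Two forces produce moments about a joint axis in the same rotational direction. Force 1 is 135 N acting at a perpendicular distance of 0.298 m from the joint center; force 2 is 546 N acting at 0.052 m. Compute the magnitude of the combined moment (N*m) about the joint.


M = F1 * d1 + F2 * d2
M = 135 * 0.298 + 546 * 0.052
M = 40.2300 + 28.3920
M = 68.6220


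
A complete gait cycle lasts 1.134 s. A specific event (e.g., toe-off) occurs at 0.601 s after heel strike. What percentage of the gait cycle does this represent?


pct = (event_time / cycle_time) * 100
pct = (0.601 / 1.134) * 100
ratio = 0.5300
pct = 52.9982


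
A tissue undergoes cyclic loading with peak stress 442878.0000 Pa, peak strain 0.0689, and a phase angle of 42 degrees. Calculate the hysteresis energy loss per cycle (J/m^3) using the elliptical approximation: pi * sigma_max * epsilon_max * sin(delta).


E_loss = pi * sigma_max * epsilon_max * sin(delta)
delta = 42 deg = 0.7330 rad
sin(delta) = 0.6691
E_loss = pi * 442878.0000 * 0.0689 * 0.6691
E_loss = 64145.1902


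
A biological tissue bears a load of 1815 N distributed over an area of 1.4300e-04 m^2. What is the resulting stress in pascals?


stress = F / A
stress = 1815 / 1.4300e-04
stress = 1.2692e+07


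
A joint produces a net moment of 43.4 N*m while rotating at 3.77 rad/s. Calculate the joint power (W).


P = M * omega
P = 43.4 * 3.77
P = 163.6180


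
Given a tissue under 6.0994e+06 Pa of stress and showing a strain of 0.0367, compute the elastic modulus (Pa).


E = stress / strain
E = 6.0994e+06 / 0.0367
E = 1.6620e+08


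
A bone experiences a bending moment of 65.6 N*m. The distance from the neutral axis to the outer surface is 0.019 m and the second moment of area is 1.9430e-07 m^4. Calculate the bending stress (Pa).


sigma = M * c / I
sigma = 65.6 * 0.019 / 1.9430e-07
M * c = 1.2464
sigma = 6.4148e+06


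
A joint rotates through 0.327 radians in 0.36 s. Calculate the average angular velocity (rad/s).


omega = delta_theta / delta_t
omega = 0.327 / 0.36
omega = 0.9083


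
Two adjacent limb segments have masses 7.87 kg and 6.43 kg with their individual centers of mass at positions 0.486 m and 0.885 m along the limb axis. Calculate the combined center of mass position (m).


COM = (m1*x1 + m2*x2) / (m1 + m2)
COM = (7.87*0.486 + 6.43*0.885) / (7.87 + 6.43)
Numerator = 9.5154
Denominator = 14.3000
COM = 0.6654


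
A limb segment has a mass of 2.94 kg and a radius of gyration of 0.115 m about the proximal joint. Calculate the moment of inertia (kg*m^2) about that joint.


I = m * k^2
I = 2.94 * 0.115^2
k^2 = 0.0132
I = 0.0389


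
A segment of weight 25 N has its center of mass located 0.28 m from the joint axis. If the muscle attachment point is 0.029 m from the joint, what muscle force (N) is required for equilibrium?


F_muscle = W * d_load / d_muscle
F_muscle = 25 * 0.28 / 0.029
Numerator = 7.0000
F_muscle = 241.3793


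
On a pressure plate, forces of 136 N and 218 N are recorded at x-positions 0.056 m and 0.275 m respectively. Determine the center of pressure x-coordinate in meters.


COP_x = (F1*x1 + F2*x2) / (F1 + F2)
COP_x = (136*0.056 + 218*0.275) / (136 + 218)
Numerator = 67.5660
Denominator = 354
COP_x = 0.1909


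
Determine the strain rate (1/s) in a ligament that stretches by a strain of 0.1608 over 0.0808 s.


strain_rate = delta_strain / delta_t
strain_rate = 0.1608 / 0.0808
strain_rate = 1.9901


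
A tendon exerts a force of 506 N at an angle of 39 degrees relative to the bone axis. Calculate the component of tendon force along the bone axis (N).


F_eff = F_tendon * cos(theta)
theta = 39 deg = 0.6807 rad
cos(theta) = 0.7771
F_eff = 506 * 0.7771
F_eff = 393.2359


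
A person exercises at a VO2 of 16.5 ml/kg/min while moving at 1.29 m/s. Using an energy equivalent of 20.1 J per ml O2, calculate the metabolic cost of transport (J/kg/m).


Power per kg = VO2 * 20.1 / 60
Power per kg = 16.5 * 20.1 / 60 = 5.5275 W/kg
Cost = power_per_kg / speed
Cost = 5.5275 / 1.29
Cost = 4.2849


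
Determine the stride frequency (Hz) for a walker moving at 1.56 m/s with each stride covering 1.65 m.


f = v / stride_length
f = 1.56 / 1.65
f = 0.9455


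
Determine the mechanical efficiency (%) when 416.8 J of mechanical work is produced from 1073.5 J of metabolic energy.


eta = (W_mech / E_meta) * 100
eta = (416.8 / 1073.5) * 100
ratio = 0.3883
eta = 38.8263


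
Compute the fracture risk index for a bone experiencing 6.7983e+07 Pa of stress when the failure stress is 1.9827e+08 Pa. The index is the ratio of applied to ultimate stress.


FRI = applied / ultimate
FRI = 6.7983e+07 / 1.9827e+08
FRI = 0.3429


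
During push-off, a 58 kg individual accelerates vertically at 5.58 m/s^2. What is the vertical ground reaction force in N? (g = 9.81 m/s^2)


GRF = m * (g + a)
GRF = 58 * (9.81 + 5.58)
GRF = 58 * 15.3900
GRF = 892.6200


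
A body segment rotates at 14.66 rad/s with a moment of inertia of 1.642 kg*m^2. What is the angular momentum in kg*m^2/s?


L = I * omega
L = 1.642 * 14.66
L = 24.0717


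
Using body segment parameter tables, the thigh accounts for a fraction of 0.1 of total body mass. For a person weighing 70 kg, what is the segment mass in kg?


m_segment = body_mass * fraction
m_segment = 70 * 0.1
m_segment = 7.0000


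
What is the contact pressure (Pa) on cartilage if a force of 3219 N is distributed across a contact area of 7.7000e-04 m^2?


P = F / A
P = 3219 / 7.7000e-04
P = 4.1805e+06


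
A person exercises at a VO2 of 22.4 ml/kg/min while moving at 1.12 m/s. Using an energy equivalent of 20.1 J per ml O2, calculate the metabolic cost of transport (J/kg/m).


Power per kg = VO2 * 20.1 / 60
Power per kg = 22.4 * 20.1 / 60 = 7.5040 W/kg
Cost = power_per_kg / speed
Cost = 7.5040 / 1.12
Cost = 6.7000


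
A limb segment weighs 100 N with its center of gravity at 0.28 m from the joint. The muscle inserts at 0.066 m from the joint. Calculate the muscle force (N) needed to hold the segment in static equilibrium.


F_muscle = W * d_load / d_muscle
F_muscle = 100 * 0.28 / 0.066
Numerator = 28.0000
F_muscle = 424.2424


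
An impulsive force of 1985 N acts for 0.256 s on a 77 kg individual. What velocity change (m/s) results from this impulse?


J = F * dt = 1985 * 0.256 = 508.1600 N*s
delta_v = J / m
delta_v = 508.1600 / 77
delta_v = 6.5995


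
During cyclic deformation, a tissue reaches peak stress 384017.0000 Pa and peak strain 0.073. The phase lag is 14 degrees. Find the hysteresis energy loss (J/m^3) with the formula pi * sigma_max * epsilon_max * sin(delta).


E_loss = pi * sigma_max * epsilon_max * sin(delta)
delta = 14 deg = 0.2443 rad
sin(delta) = 0.2419
E_loss = pi * 384017.0000 * 0.073 * 0.2419
E_loss = 21305.8252


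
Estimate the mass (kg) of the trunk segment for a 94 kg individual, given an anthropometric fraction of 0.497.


m_segment = body_mass * fraction
m_segment = 94 * 0.497
m_segment = 46.7180


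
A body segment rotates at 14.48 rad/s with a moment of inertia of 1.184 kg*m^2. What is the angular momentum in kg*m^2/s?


L = I * omega
L = 1.184 * 14.48
L = 17.1443


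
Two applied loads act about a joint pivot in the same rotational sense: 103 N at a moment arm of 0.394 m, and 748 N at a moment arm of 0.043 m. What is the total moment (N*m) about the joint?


M = F1 * d1 + F2 * d2
M = 103 * 0.394 + 748 * 0.043
M = 40.5820 + 32.1640
M = 72.7460


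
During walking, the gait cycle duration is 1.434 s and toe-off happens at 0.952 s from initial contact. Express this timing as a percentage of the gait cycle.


pct = (event_time / cycle_time) * 100
pct = (0.952 / 1.434) * 100
ratio = 0.6639
pct = 66.3877


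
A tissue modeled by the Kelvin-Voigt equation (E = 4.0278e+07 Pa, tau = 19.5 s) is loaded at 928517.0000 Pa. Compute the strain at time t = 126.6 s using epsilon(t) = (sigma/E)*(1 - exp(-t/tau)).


epsilon(t) = (sigma/E) * (1 - exp(-t/tau))
sigma/E = 928517.0000 / 4.0278e+07 = 0.0231
exp(-t/tau) = exp(-126.6 / 19.5) = 0.0015
epsilon = 0.0231 * (1 - 0.0015)
epsilon = 0.0230


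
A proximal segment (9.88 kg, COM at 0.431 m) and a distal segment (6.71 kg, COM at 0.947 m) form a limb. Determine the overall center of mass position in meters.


COM = (m1*x1 + m2*x2) / (m1 + m2)
COM = (9.88*0.431 + 6.71*0.947) / (9.88 + 6.71)
Numerator = 10.6126
Denominator = 16.5900
COM = 0.6397


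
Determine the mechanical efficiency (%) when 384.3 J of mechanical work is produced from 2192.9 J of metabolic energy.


eta = (W_mech / E_meta) * 100
eta = (384.3 / 2192.9) * 100
ratio = 0.1752
eta = 17.5247


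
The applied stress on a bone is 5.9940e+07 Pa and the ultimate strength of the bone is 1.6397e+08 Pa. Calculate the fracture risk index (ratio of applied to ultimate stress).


FRI = applied / ultimate
FRI = 5.9940e+07 / 1.6397e+08
FRI = 0.3656


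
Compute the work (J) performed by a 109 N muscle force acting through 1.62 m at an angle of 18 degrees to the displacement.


W = F * d * cos(theta)
theta = 18 deg = 0.3142 rad
cos(theta) = 0.9511
W = 109 * 1.62 * 0.9511
W = 167.9376


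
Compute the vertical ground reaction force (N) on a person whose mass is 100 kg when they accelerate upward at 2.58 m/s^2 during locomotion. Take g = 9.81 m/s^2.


GRF = m * (g + a)
GRF = 100 * (9.81 + 2.58)
GRF = 100 * 12.3900
GRF = 1239.0000


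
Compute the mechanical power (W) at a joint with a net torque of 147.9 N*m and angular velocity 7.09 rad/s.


P = M * omega
P = 147.9 * 7.09
P = 1048.6110


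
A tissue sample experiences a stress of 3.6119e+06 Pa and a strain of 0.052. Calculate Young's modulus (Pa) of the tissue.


E = stress / strain
E = 3.6119e+06 / 0.052
E = 6.9460e+07


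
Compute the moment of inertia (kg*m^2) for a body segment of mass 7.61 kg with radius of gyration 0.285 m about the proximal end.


I = m * k^2
I = 7.61 * 0.285^2
k^2 = 0.0812
I = 0.6181


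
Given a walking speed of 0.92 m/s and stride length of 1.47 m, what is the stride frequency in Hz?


f = v / stride_length
f = 0.92 / 1.47
f = 0.6259


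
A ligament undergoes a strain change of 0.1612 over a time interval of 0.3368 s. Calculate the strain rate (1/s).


strain_rate = delta_strain / delta_t
strain_rate = 0.1612 / 0.3368
strain_rate = 0.4786


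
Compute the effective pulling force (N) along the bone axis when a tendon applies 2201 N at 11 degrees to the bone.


F_eff = F_tendon * cos(theta)
theta = 11 deg = 0.1920 rad
cos(theta) = 0.9816
F_eff = 2201 * 0.9816
F_eff = 2160.5614


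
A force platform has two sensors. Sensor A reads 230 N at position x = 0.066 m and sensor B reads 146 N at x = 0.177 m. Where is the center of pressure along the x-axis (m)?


COP_x = (F1*x1 + F2*x2) / (F1 + F2)
COP_x = (230*0.066 + 146*0.177) / (230 + 146)
Numerator = 41.0220
Denominator = 376
COP_x = 0.1091


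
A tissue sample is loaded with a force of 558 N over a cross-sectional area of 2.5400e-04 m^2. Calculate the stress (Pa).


stress = F / A
stress = 558 / 2.5400e-04
stress = 2.1969e+06


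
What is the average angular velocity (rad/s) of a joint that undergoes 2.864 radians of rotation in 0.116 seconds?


omega = delta_theta / delta_t
omega = 2.864 / 0.116
omega = 24.6897


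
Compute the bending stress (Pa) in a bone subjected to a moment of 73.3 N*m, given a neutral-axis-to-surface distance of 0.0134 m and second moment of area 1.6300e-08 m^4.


sigma = M * c / I
sigma = 73.3 * 0.0134 / 1.6300e-08
M * c = 0.9822
sigma = 6.0259e+07


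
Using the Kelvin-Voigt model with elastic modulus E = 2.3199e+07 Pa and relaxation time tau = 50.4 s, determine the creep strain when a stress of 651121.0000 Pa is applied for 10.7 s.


epsilon(t) = (sigma/E) * (1 - exp(-t/tau))
sigma/E = 651121.0000 / 2.3199e+07 = 0.0281
exp(-t/tau) = exp(-10.7 / 50.4) = 0.8087
epsilon = 0.0281 * (1 - 0.8087)
epsilon = 0.0054


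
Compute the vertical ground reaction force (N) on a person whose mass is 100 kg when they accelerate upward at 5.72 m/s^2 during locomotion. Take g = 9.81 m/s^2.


GRF = m * (g + a)
GRF = 100 * (9.81 + 5.72)
GRF = 100 * 15.5300
GRF = 1553.0000


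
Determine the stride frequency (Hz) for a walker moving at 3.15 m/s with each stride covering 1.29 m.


f = v / stride_length
f = 3.15 / 1.29
f = 2.4419


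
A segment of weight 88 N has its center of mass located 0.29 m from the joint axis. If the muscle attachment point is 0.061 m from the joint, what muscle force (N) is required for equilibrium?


F_muscle = W * d_load / d_muscle
F_muscle = 88 * 0.29 / 0.061
Numerator = 25.5200
F_muscle = 418.3607


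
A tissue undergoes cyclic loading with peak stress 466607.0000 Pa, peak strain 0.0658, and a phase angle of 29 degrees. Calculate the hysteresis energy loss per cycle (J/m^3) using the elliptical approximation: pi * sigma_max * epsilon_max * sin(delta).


E_loss = pi * sigma_max * epsilon_max * sin(delta)
delta = 29 deg = 0.5061 rad
sin(delta) = 0.4848
E_loss = pi * 466607.0000 * 0.0658 * 0.4848
E_loss = 46762.5564


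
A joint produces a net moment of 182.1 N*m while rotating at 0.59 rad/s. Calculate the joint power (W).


P = M * omega
P = 182.1 * 0.59
P = 107.4390


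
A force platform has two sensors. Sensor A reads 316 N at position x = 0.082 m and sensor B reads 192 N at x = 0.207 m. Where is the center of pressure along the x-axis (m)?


COP_x = (F1*x1 + F2*x2) / (F1 + F2)
COP_x = (316*0.082 + 192*0.207) / (316 + 192)
Numerator = 65.6560
Denominator = 508
COP_x = 0.1292


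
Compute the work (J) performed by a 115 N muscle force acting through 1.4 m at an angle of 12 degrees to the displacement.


W = F * d * cos(theta)
theta = 12 deg = 0.2094 rad
cos(theta) = 0.9781
W = 115 * 1.4 * 0.9781
W = 157.4818


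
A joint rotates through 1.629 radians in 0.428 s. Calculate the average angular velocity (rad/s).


omega = delta_theta / delta_t
omega = 1.629 / 0.428
omega = 3.8061


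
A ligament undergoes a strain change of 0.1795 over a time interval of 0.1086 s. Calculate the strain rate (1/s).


strain_rate = delta_strain / delta_t
strain_rate = 0.1795 / 0.1086
strain_rate = 1.6529


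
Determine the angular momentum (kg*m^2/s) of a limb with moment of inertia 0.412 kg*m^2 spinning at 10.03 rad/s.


L = I * omega
L = 0.412 * 10.03
L = 4.1324


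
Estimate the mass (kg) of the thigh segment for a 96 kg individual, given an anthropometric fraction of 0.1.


m_segment = body_mass * fraction
m_segment = 96 * 0.1
m_segment = 9.6000


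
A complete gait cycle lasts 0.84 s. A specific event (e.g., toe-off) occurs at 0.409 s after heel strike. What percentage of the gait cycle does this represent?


pct = (event_time / cycle_time) * 100
pct = (0.409 / 0.84) * 100
ratio = 0.4869
pct = 48.6905


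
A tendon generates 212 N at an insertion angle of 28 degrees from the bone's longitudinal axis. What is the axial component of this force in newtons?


F_eff = F_tendon * cos(theta)
theta = 28 deg = 0.4887 rad
cos(theta) = 0.8829
F_eff = 212 * 0.8829
F_eff = 187.1849


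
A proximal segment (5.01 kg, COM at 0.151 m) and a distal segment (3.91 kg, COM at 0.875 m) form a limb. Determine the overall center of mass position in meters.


COM = (m1*x1 + m2*x2) / (m1 + m2)
COM = (5.01*0.151 + 3.91*0.875) / (5.01 + 3.91)
Numerator = 4.1778
Denominator = 8.9200
COM = 0.4684


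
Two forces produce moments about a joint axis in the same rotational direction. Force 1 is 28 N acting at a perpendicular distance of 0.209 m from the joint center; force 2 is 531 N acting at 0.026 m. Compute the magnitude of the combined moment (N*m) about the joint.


M = F1 * d1 + F2 * d2
M = 28 * 0.209 + 531 * 0.026
M = 5.8520 + 13.8060
M = 19.6580


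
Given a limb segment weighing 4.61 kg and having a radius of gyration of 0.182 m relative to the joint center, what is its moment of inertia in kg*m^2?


I = m * k^2
I = 4.61 * 0.182^2
k^2 = 0.0331
I = 0.1527


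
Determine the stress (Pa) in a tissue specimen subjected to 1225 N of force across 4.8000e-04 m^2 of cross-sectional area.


stress = F / A
stress = 1225 / 4.8000e-04
stress = 2.5521e+06


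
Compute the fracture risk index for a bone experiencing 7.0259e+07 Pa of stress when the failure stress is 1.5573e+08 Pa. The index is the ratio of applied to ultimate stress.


FRI = applied / ultimate
FRI = 7.0259e+07 / 1.5573e+08
FRI = 0.4512


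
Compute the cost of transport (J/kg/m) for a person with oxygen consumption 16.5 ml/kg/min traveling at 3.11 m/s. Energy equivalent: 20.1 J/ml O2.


Power per kg = VO2 * 20.1 / 60
Power per kg = 16.5 * 20.1 / 60 = 5.5275 W/kg
Cost = power_per_kg / speed
Cost = 5.5275 / 3.11
Cost = 1.7773


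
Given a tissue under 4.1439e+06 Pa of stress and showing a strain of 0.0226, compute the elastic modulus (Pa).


E = stress / strain
E = 4.1439e+06 / 0.0226
E = 1.8336e+08


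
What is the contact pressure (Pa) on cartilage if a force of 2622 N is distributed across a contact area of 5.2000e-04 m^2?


P = F / A
P = 2622 / 5.2000e-04
P = 5.0423e+06


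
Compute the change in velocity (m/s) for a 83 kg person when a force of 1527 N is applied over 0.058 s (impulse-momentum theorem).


J = F * dt = 1527 * 0.058 = 88.5660 N*s
delta_v = J / m
delta_v = 88.5660 / 83
delta_v = 1.0671


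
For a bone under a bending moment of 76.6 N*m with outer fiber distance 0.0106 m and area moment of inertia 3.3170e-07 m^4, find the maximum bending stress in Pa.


sigma = M * c / I
sigma = 76.6 * 0.0106 / 3.3170e-07
M * c = 0.8120
sigma = 2.4479e+06


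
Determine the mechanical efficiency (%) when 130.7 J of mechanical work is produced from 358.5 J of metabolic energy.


eta = (W_mech / E_meta) * 100
eta = (130.7 / 358.5) * 100
ratio = 0.3646
eta = 36.4575


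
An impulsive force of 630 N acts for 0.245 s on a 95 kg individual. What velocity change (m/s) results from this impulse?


J = F * dt = 630 * 0.245 = 154.3500 N*s
delta_v = J / m
delta_v = 154.3500 / 95
delta_v = 1.6247


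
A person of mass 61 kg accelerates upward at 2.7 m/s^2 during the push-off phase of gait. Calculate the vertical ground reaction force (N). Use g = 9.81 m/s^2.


GRF = m * (g + a)
GRF = 61 * (9.81 + 2.7)
GRF = 61 * 12.5100
GRF = 763.1100


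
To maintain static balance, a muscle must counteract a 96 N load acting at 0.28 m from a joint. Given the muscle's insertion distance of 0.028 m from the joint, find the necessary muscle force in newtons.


F_muscle = W * d_load / d_muscle
F_muscle = 96 * 0.28 / 0.028
Numerator = 26.8800
F_muscle = 960.0000


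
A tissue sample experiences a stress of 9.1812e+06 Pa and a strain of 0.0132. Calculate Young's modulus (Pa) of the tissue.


E = stress / strain
E = 9.1812e+06 / 0.0132
E = 6.9555e+08


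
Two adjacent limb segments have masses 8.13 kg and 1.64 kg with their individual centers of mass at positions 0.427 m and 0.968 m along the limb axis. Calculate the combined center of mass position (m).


COM = (m1*x1 + m2*x2) / (m1 + m2)
COM = (8.13*0.427 + 1.64*0.968) / (8.13 + 1.64)
Numerator = 5.0590
Denominator = 9.7700
COM = 0.5178


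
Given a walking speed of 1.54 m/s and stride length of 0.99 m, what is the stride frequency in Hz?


f = v / stride_length
f = 1.54 / 0.99
f = 1.5556


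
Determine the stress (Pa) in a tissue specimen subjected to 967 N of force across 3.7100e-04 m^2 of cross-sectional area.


stress = F / A
stress = 967 / 3.7100e-04
stress = 2.6065e+06


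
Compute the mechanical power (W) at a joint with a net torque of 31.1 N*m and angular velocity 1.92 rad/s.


P = M * omega
P = 31.1 * 1.92
P = 59.7120


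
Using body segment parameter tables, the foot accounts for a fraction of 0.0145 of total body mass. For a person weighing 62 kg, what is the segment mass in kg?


m_segment = body_mass * fraction
m_segment = 62 * 0.0145
m_segment = 0.8990


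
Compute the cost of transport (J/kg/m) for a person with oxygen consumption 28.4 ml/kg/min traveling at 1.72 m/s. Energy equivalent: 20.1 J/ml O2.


Power per kg = VO2 * 20.1 / 60
Power per kg = 28.4 * 20.1 / 60 = 9.5140 W/kg
Cost = power_per_kg / speed
Cost = 9.5140 / 1.72
Cost = 5.5314


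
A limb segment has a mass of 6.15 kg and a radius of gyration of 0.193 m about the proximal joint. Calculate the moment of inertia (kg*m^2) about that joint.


I = m * k^2
I = 6.15 * 0.193^2
k^2 = 0.0372
I = 0.2291


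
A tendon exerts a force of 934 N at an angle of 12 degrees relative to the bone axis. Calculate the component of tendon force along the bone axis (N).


F_eff = F_tendon * cos(theta)
theta = 12 deg = 0.2094 rad
cos(theta) = 0.9781
F_eff = 934 * 0.9781
F_eff = 913.5899


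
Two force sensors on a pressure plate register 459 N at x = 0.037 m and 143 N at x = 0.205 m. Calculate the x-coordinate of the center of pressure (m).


COP_x = (F1*x1 + F2*x2) / (F1 + F2)
COP_x = (459*0.037 + 143*0.205) / (459 + 143)
Numerator = 46.2980
Denominator = 602
COP_x = 0.0769


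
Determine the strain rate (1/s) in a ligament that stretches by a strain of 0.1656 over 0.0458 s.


strain_rate = delta_strain / delta_t
strain_rate = 0.1656 / 0.0458
strain_rate = 3.6157


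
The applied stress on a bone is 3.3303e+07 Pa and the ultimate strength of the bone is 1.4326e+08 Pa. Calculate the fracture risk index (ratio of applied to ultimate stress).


FRI = applied / ultimate
FRI = 3.3303e+07 / 1.4326e+08
FRI = 0.2325


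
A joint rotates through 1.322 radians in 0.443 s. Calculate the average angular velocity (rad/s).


omega = delta_theta / delta_t
omega = 1.322 / 0.443
omega = 2.9842


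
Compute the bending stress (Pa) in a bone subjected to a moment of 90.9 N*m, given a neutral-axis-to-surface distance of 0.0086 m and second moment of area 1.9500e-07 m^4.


sigma = M * c / I
sigma = 90.9 * 0.0086 / 1.9500e-07
M * c = 0.7817
sigma = 4.0089e+06


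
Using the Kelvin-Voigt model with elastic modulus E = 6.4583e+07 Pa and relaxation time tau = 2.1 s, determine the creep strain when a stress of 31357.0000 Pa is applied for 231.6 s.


epsilon(t) = (sigma/E) * (1 - exp(-t/tau))
sigma/E = 31357.0000 / 6.4583e+07 = 4.8553e-04
exp(-t/tau) = exp(-231.6 / 2.1) = 1.2692e-48
epsilon = 4.8553e-04 * (1 - 1.2692e-48)
epsilon = 4.8553e-04


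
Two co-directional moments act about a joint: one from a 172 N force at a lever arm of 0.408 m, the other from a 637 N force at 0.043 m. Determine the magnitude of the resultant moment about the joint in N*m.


M = F1 * d1 + F2 * d2
M = 172 * 0.408 + 637 * 0.043
M = 70.1760 + 27.3910
M = 97.5670


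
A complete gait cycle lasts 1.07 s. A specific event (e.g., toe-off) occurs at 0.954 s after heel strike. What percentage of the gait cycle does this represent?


pct = (event_time / cycle_time) * 100
pct = (0.954 / 1.07) * 100
ratio = 0.8916
pct = 89.1589


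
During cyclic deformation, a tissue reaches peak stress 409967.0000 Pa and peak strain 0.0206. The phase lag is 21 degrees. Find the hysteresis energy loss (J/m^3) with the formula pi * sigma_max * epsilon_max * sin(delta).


E_loss = pi * sigma_max * epsilon_max * sin(delta)
delta = 21 deg = 0.3665 rad
sin(delta) = 0.3584
E_loss = pi * 409967.0000 * 0.0206 * 0.3584
E_loss = 9508.1310


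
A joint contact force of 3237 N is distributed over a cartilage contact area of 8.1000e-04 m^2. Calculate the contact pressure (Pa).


P = F / A
P = 3237 / 8.1000e-04
P = 3.9963e+06


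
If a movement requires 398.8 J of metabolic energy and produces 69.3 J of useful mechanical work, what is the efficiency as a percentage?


eta = (W_mech / E_meta) * 100
eta = (69.3 / 398.8) * 100
ratio = 0.1738
eta = 17.3771
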